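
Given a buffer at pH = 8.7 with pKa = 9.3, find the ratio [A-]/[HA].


[A-]/[HA] = 10^(pH - pKa)
= 10^(8.7 - 9.3)
= 0.2512

0.2512


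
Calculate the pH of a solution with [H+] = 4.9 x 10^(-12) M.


pH = -log10([H+])
pH = -log10(4.9 x 10^(-12))
pH = 11.3098

11.3098


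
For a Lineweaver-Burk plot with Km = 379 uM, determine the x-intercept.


x-intercept = -1/Km
= -1/379
= -0.0026 1/uM

-0.0026 1/uM


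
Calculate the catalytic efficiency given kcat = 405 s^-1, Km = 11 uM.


Catalytic efficiency = kcat / Km
= 405 / 11
= 36.8182 uM^-1*s^-1

36.8182 uM^-1*s^-1


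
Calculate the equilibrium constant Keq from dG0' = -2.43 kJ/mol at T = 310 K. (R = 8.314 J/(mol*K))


Keq = exp(-dG0 * 1000 / (R * T))
Keq = exp(-(-2.43) * 1000 / (8.314 * 310))
Keq = 2.5672

2.5672


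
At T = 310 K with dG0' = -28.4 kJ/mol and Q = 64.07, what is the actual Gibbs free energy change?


dG = dG0' + RT * ln(Q) / 1000
dG = -28.4 + 8.314 * 310 * ln(64.07) / 1000
dG = -17.6783 kJ/mol

-17.6783 kJ/mol


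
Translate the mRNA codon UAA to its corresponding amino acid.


Standard genetic code lookup.
Codon UAA -> Stop

Stop


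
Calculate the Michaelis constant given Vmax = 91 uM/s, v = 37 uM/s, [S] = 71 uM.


Km = [S] * (Vmax - v) / v
Km = 71 * (91 - 37) / 37
Km = 103.6216 uM

103.6216 uM


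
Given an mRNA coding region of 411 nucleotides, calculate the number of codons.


codons = nucleotides / 3
codons = 411 / 3 = 137

137


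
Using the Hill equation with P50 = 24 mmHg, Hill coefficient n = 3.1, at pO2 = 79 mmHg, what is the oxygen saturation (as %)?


Y = pO2^n / (P50^n + pO2^n)
Y = 79^3.1 / (24^3.1 + 79^3.1)
Y = 97.57%

97.57%


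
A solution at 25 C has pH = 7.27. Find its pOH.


pOH = 14 - pH
pOH = 14 - 7.27
pOH = 6.73

6.73


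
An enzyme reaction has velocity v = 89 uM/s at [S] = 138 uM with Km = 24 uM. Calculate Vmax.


Vmax = v * (Km + [S]) / [S]
Vmax = 89 * (24 + 138) / 138
Vmax = 104.4783 uM/s

104.4783 uM/s


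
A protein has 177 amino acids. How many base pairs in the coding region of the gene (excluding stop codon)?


Each amino acid = 1 codon = 3 bp
bp = 177 * 3 = 531 bp

531 bp


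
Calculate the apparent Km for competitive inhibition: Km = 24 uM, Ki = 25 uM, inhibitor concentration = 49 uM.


Km_app = Km * (1 + [I]/Ki)
Km_app = 24 * (1 + 49/25)
Km_app = 71.04 uM

71.04 uM


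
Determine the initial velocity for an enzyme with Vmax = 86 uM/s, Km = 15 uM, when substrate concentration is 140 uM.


v = Vmax * [S] / (Km + [S])
v = 86 * 140 / (15 + 140)
v = 77.6774 uM/s

77.6774 uM/s


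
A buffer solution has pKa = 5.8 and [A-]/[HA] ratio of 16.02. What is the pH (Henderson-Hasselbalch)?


pH = pKa + log10([A-]/[HA])
pH = 5.8 + log10(16.02)
pH = 7.0047

7.0047


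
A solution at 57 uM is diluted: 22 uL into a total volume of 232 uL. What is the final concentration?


C2 = C1 * V1 / V2
C2 = 57 * 22 / 232
C2 = 5.4052 uM

5.4052 uM


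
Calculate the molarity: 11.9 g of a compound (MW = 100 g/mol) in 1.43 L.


C = (mass / MW) / volume
C = (11.9 / 100) / 1.43
C = 0.0832 M

0.0832 M


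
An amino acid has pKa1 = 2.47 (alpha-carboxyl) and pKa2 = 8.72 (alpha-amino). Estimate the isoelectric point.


pI = (pKa1 + pKa2) / 2
pI = (2.47 + 8.72) / 2
pI = 5.595

5.595


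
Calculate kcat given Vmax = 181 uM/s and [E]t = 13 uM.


kcat = Vmax / [E]t
kcat = 181 / 13
kcat = 13.9231 s^-1

13.9231 s^-1


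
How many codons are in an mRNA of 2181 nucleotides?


codons = nucleotides / 3
codons = 2181 / 3 = 727

727


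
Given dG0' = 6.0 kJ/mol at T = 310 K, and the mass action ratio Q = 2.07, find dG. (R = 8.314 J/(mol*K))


dG = dG0' + RT * ln(Q) / 1000
dG = 6.0 + 8.314 * 310 * ln(2.07) / 1000
dG = 7.8751 kJ/mol

7.8751 kJ/mol


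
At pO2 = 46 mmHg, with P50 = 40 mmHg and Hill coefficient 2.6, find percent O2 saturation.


Y = pO2^n / (P50^n + pO2^n)
Y = 46^2.6 / (40^2.6 + 46^2.6)
Y = 58.99%

58.99%


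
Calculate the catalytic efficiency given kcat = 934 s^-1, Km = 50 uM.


Catalytic efficiency = kcat / Km
= 934 / 50
= 18.68 uM^-1*s^-1

18.68 uM^-1*s^-1


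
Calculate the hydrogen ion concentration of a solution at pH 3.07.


[H+] = 10^(-pH)
[H+] = 10^(-3.07)
[H+] = 8.511e-04 M

8.511e-04 M


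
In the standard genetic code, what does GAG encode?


Standard genetic code lookup.
Codon GAG -> Glu

Glu


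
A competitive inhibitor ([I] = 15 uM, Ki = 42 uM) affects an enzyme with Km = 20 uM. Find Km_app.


Km_app = Km * (1 + [I]/Ki)
Km_app = 20 * (1 + 15/42)
Km_app = 27.1429 uM

27.1429 uM


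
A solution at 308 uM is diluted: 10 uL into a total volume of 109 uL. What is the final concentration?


C2 = C1 * V1 / V2
C2 = 308 * 10 / 109
C2 = 28.2569 uM

28.2569 uM


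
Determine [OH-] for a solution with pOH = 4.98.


[OH-] = 10^(-pOH)
[OH-] = 10^(-4.98)
[OH-] = 1.047e-05 M

1.047e-05 M


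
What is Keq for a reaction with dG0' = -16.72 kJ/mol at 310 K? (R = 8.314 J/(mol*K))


Keq = exp(-dG0 * 1000 / (R * T))
Keq = exp(-(-16.72) * 1000 / (8.314 * 310))
Keq = 656.7534

656.7534


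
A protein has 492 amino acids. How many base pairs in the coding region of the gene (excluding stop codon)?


Each amino acid = 1 codon = 3 bp
bp = 492 * 3 = 1476 bp

1476 bp


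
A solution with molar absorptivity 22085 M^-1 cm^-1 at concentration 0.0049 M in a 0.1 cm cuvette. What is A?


A = epsilon * c * l
A = 22085 * 0.0049 * 0.1
A = 10.8216

10.8216


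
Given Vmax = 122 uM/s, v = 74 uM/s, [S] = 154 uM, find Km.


Km = [S] * (Vmax - v) / v
Km = 154 * (122 - 74) / 74
Km = 99.8919 uM

99.8919 uM


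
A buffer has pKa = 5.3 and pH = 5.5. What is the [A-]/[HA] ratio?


[A-]/[HA] = 10^(pH - pKa)
= 10^(5.5 - 5.3)
= 1.5849

1.5849


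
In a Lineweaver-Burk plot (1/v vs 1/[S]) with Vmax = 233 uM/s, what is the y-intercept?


y-intercept = 1/Vmax
= 1/233
= 0.0043 s/uM

0.0043 s/uM


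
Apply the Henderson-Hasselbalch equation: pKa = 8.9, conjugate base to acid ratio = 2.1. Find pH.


pH = pKa + log10([A-]/[HA])
pH = 8.9 + log10(2.1)
pH = 9.2222

9.2222


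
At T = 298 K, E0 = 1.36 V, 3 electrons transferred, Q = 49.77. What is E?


E = E0 - (RT/nF) * ln(Q)
E = 1.36 - (8.314 * 298 / (3 * 96485)) * ln(49.77)
E = 1.3266 V

1.3266 V


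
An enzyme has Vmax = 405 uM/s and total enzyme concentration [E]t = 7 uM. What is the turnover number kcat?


kcat = Vmax / [E]t
kcat = 405 / 7
kcat = 57.8571 s^-1

57.8571 s^-1


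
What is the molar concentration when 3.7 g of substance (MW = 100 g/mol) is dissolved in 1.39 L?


C = (mass / MW) / volume
C = (3.7 / 100) / 1.39
C = 0.0266 M

0.0266 M


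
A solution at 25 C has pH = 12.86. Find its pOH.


pOH = 14 - pH
pOH = 14 - 12.86
pOH = 1.14

1.14


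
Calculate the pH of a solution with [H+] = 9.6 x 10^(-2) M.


pH = -log10([H+])
pH = -log10(9.6 x 10^(-2))
pH = 1.0177

1.0177


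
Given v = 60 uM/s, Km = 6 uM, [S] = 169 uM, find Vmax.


Vmax = v * (Km + [S]) / [S]
Vmax = 60 * (6 + 169) / 169
Vmax = 62.1302 uM/s

62.1302 uM/s


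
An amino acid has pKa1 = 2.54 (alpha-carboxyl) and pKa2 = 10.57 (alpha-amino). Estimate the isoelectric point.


pI = (pKa1 + pKa2) / 2
pI = (2.54 + 10.57) / 2
pI = 6.555

6.555


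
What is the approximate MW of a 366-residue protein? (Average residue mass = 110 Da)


MW = n_residues * 110 Da
MW = 366 * 110
MW = 40260 Da

40260 Da


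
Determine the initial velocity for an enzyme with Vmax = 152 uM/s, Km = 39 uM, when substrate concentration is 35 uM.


v = Vmax * [S] / (Km + [S])
v = 152 * 35 / (39 + 35)
v = 71.8919 uM/s

71.8919 uM/s


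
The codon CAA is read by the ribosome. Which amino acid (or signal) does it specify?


Standard genetic code lookup.
Codon CAA -> Gln

Gln


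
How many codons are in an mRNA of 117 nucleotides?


codons = nucleotides / 3
codons = 117 / 3 = 39

39


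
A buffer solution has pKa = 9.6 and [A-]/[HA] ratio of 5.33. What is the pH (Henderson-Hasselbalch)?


pH = pKa + log10([A-]/[HA])
pH = 9.6 + log10(5.33)
pH = 10.3267

10.3267


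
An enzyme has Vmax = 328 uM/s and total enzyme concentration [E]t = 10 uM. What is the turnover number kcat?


kcat = Vmax / [E]t
kcat = 328 / 10
kcat = 32.8 s^-1

32.8 s^-1


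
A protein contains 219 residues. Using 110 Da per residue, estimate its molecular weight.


MW = n_residues * 110 Da
MW = 219 * 110
MW = 24090 Da

24090 Da


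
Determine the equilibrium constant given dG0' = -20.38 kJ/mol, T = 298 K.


Keq = exp(-dG0 * 1000 / (R * T))
Keq = exp(-(-20.38) * 1000 / (8.314 * 298))
Keq = 3736.0914

3736.0914


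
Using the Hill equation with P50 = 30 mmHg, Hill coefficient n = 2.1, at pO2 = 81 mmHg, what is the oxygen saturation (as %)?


Y = pO2^n / (P50^n + pO2^n)
Y = 81^2.1 / (30^2.1 + 81^2.1)
Y = 88.95%

88.95%


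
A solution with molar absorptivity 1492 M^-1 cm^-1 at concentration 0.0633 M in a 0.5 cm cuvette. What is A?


A = epsilon * c * l
A = 1492 * 0.0633 * 0.5
A = 47.2218

47.2218


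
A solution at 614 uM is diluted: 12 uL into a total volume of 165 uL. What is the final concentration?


C2 = C1 * V1 / V2
C2 = 614 * 12 / 165
C2 = 44.6545 uM

44.6545 uM


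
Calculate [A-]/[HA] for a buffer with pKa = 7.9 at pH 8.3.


[A-]/[HA] = 10^(pH - pKa)
= 10^(8.3 - 7.9)
= 2.5119

2.5119


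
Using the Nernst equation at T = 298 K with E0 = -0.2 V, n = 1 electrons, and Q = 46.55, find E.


E = E0 - (RT/nF) * ln(Q)
E = -0.2 - (8.314 * 298 / (1 * 96485)) * ln(46.55)
E = -0.2986 V

-0.2986 V


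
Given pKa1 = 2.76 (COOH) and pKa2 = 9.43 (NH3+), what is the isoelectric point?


pI = (pKa1 + pKa2) / 2
pI = (2.76 + 9.43) / 2
pI = 6.095

6.095


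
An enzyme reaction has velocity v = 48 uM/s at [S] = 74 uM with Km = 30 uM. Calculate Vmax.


Vmax = v * (Km + [S]) / [S]
Vmax = 48 * (30 + 74) / 74
Vmax = 67.4595 uM/s

67.4595 uM/s


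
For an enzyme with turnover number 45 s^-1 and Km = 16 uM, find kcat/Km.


Catalytic efficiency = kcat / Km
= 45 / 16
= 2.8125 uM^-1*s^-1

2.8125 uM^-1*s^-1


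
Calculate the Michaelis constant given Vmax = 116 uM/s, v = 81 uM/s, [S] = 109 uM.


Km = [S] * (Vmax - v) / v
Km = 109 * (116 - 81) / 81
Km = 47.0988 uM

47.0988 uM


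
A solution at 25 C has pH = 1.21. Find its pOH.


pOH = 14 - pH
pOH = 14 - 1.21
pOH = 12.79

12.79


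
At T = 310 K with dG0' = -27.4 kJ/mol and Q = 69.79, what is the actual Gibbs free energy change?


dG = dG0' + RT * ln(Q) / 1000
dG = -27.4 + 8.314 * 310 * ln(69.79) / 1000
dG = -16.4579 kJ/mol

-16.4579 kJ/mol


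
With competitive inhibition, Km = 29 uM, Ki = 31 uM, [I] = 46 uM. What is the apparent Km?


Km_app = Km * (1 + [I]/Ki)
Km_app = 29 * (1 + 46/31)
Km_app = 72.0323 uM

72.0323 uM


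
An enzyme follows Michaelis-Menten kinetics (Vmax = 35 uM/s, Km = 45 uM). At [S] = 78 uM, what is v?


v = Vmax * [S] / (Km + [S])
v = 35 * 78 / (45 + 78)
v = 22.1951 uM/s

22.1951 uM/s


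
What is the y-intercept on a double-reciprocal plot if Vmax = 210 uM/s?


y-intercept = 1/Vmax
= 1/210
= 0.0048 s/uM

0.0048 s/uM


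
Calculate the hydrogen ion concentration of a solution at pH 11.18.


[H+] = 10^(-pH)
[H+] = 10^(-11.18)
[H+] = 6.607e-12 M

6.607e-12 M


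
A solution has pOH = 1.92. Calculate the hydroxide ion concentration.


[OH-] = 10^(-pOH)
[OH-] = 10^(-1.92)
[OH-] = 0.012 M

0.012 M


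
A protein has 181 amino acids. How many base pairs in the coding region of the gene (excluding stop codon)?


Each amino acid = 1 codon = 3 bp
bp = 181 * 3 = 543 bp

543 bp


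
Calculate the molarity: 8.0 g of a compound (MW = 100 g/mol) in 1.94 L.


C = (mass / MW) / volume
C = (8.0 / 100) / 1.94
C = 0.0412 M

0.0412 M


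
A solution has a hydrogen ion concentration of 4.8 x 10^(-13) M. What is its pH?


pH = -log10([H+])
pH = -log10(4.8 x 10^(-13))
pH = 12.3188

12.3188


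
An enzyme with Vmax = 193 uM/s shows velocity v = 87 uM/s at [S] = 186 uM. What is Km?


Km = [S] * (Vmax - v) / v
Km = 186 * (193 - 87) / 87
Km = 226.6207 uM

226.6207 uM


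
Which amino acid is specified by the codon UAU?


Standard genetic code lookup.
Codon UAU -> Tyr

Tyr


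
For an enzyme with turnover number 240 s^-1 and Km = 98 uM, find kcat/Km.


Catalytic efficiency = kcat / Km
= 240 / 98
= 2.449 uM^-1*s^-1

2.449 uM^-1*s^-1


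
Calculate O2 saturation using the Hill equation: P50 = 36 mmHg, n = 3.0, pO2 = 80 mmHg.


Y = pO2^n / (P50^n + pO2^n)
Y = 80^3.0 / (36^3.0 + 80^3.0)
Y = 91.65%

91.65%


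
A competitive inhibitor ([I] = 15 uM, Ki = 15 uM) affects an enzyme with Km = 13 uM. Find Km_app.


Km_app = Km * (1 + [I]/Ki)
Km_app = 13 * (1 + 15/15)
Km_app = 26.0 uM

26.0 uM


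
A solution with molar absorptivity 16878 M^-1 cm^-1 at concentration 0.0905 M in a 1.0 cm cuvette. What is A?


A = epsilon * c * l
A = 16878 * 0.0905 * 1.0
A = 1527.459

1527.459


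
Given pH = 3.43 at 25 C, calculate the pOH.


pOH = 14 - pH
pOH = 14 - 3.43
pOH = 10.57

10.57


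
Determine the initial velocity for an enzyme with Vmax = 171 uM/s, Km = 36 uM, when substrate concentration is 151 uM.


v = Vmax * [S] / (Km + [S])
v = 171 * 151 / (36 + 151)
v = 138.0802 uM/s

138.0802 uM/s


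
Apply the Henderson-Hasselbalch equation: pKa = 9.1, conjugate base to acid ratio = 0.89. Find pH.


pH = pKa + log10([A-]/[HA])
pH = 9.1 + log10(0.89)
pH = 9.0494

9.0494


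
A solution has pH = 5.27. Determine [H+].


[H+] = 10^(-pH)
[H+] = 10^(-5.27)
[H+] = 5.370e-06 M

5.370e-06 M


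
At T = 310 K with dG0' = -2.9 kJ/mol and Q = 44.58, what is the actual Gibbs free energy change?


dG = dG0' + RT * ln(Q) / 1000
dG = -2.9 + 8.314 * 310 * ln(44.58) / 1000
dG = 6.8869 kJ/mol

6.8869 kJ/mol


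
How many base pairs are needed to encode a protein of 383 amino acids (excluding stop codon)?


Each amino acid = 1 codon = 3 bp
bp = 383 * 3 = 1149 bp

1149 bp


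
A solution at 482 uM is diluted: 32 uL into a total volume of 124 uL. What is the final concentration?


C2 = C1 * V1 / V2
C2 = 482 * 32 / 124
C2 = 124.3871 uM

124.3871 uM


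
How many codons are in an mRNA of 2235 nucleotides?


codons = nucleotides / 3
codons = 2235 / 3 = 745

745


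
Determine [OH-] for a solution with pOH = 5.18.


[OH-] = 10^(-pOH)
[OH-] = 10^(-5.18)
[OH-] = 6.607e-06 M

6.607e-06 M


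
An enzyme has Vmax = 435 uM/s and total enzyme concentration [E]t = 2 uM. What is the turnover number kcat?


kcat = Vmax / [E]t
kcat = 435 / 2
kcat = 217.5 s^-1

217.5 s^-1


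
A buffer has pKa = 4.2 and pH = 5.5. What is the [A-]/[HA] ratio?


[A-]/[HA] = 10^(pH - pKa)
= 10^(5.5 - 4.2)
= 19.9526

19.9526


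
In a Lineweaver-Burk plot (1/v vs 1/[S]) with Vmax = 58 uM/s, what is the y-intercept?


y-intercept = 1/Vmax
= 1/58
= 0.0172 s/uM

0.0172 s/uM


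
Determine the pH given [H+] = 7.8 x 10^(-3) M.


pH = -log10([H+])
pH = -log10(7.8 x 10^(-3))
pH = 2.1079

2.1079


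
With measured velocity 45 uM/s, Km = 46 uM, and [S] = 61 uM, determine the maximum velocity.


Vmax = v * (Km + [S]) / [S]
Vmax = 45 * (46 + 61) / 61
Vmax = 78.9344 uM/s

78.9344 uM/s


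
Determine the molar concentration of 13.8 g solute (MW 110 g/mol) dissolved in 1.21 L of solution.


C = (mass / MW) / volume
C = (13.8 / 110) / 1.21
C = 0.1037 M

0.1037 M


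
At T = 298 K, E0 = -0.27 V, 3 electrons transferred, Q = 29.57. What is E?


E = E0 - (RT/nF) * ln(Q)
E = -0.27 - (8.314 * 298 / (3 * 96485)) * ln(29.57)
E = -0.299 V

-0.299 V


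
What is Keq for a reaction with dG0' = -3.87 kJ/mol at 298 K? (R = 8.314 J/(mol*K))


Keq = exp(-dG0 * 1000 / (R * T))
Keq = exp(-(-3.87) * 1000 / (8.314 * 298))
Keq = 4.7684

4.7684


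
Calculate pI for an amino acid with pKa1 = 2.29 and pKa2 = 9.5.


pI = (pKa1 + pKa2) / 2
pI = (2.29 + 9.5) / 2
pI = 5.895

5.895


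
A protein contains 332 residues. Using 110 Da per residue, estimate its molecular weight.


MW = n_residues * 110 Da
MW = 332 * 110
MW = 36520 Da

36520 Da


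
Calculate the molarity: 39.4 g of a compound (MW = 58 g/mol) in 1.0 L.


C = (mass / MW) / volume
C = (39.4 / 58) / 1.0
C = 0.6793 M

0.6793 M


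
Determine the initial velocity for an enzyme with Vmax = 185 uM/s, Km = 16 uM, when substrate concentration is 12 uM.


v = Vmax * [S] / (Km + [S])
v = 185 * 12 / (16 + 12)
v = 79.2857 uM/s

79.2857 uM/s


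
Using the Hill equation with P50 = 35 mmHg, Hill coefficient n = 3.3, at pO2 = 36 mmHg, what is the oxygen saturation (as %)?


Y = pO2^n / (P50^n + pO2^n)
Y = 36^3.3 / (35^3.3 + 36^3.3)
Y = 52.32%

52.32%


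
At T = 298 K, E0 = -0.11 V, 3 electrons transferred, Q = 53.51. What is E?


E = E0 - (RT/nF) * ln(Q)
E = -0.11 - (8.314 * 298 / (3 * 96485)) * ln(53.51)
E = -0.1441 V

-0.1441 V


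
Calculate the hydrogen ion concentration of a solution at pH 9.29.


[H+] = 10^(-pH)
[H+] = 10^(-9.29)
[H+] = 5.129e-10 M

5.129e-10 M


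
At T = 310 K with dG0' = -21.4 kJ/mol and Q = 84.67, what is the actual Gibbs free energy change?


dG = dG0' + RT * ln(Q) / 1000
dG = -21.4 + 8.314 * 310 * ln(84.67) / 1000
dG = -9.9598 kJ/mol

-9.9598 kJ/mol


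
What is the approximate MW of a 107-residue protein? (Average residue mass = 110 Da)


MW = n_residues * 110 Da
MW = 107 * 110
MW = 11770 Da

11770 Da


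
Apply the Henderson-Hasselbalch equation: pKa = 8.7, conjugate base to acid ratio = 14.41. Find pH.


pH = pKa + log10([A-]/[HA])
pH = 8.7 + log10(14.41)
pH = 9.8587

9.8587


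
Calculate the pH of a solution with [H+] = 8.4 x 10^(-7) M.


pH = -log10([H+])
pH = -log10(8.4 x 10^(-7))
pH = 6.0757

6.0757


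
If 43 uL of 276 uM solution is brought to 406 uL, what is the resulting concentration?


C2 = C1 * V1 / V2
C2 = 276 * 43 / 406
C2 = 29.2315 uM

29.2315 uM


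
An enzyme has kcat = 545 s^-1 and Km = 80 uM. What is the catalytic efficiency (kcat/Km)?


Catalytic efficiency = kcat / Km
= 545 / 80
= 6.8125 uM^-1*s^-1

6.8125 uM^-1*s^-1


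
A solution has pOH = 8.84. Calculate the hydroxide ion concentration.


[OH-] = 10^(-pOH)
[OH-] = 10^(-8.84)
[OH-] = 1.445e-09 M

1.445e-09 M


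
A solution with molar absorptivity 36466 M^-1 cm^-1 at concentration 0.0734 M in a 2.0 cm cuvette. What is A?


A = epsilon * c * l
A = 36466 * 0.0734 * 2.0
A = 5353.2088

5353.2088


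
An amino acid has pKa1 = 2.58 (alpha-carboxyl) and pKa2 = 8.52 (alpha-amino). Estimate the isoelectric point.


pI = (pKa1 + pKa2) / 2
pI = (2.58 + 8.52) / 2
pI = 5.55

5.55


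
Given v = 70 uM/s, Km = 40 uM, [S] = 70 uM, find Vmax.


Vmax = v * (Km + [S]) / [S]
Vmax = 70 * (40 + 70) / 70
Vmax = 110.0 uM/s

110.0 uM/s


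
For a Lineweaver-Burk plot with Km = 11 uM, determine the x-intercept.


x-intercept = -1/Km
= -1/11
= -0.0909 1/uM

-0.0909 1/uM


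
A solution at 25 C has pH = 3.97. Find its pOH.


pOH = 14 - pH
pOH = 14 - 3.97
pOH = 10.03

10.03


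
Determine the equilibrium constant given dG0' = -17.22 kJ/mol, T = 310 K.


Keq = exp(-dG0 * 1000 / (R * T))
Keq = exp(-(-17.22) * 1000 / (8.314 * 310))
Keq = 797.3606

797.3606


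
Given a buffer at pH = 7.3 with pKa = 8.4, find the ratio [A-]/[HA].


[A-]/[HA] = 10^(pH - pKa)
= 10^(7.3 - 8.4)
= 0.0794

0.0794


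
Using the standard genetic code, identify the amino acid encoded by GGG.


Standard genetic code lookup.
Codon GGG -> Gly

Gly


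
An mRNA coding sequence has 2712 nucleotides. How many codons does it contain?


codons = nucleotides / 3
codons = 2712 / 3 = 904

904


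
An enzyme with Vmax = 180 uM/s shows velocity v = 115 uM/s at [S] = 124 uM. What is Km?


Km = [S] * (Vmax - v) / v
Km = 124 * (180 - 115) / 115
Km = 70.087 uM

70.087 uM


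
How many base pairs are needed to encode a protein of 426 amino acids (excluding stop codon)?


Each amino acid = 1 codon = 3 bp
bp = 426 * 3 = 1278 bp

1278 bp


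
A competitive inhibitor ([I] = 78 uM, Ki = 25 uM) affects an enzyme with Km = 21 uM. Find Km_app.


Km_app = Km * (1 + [I]/Ki)
Km_app = 21 * (1 + 78/25)
Km_app = 86.52 uM

86.52 uM


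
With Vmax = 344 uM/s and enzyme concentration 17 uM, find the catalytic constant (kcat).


kcat = Vmax / [E]t
kcat = 344 / 17
kcat = 20.2353 s^-1

20.2353 s^-1


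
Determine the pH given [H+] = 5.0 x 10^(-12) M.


pH = -log10([H+])
pH = -log10(5.0 x 10^(-12))
pH = 11.301

11.301


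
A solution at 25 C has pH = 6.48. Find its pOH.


pOH = 14 - pH
pOH = 14 - 6.48
pOH = 7.52

7.52


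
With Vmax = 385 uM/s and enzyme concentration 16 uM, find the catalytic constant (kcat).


kcat = Vmax / [E]t
kcat = 385 / 16
kcat = 24.0625 s^-1

24.0625 s^-1


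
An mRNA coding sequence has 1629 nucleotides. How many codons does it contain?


codons = nucleotides / 3
codons = 1629 / 3 = 543

543


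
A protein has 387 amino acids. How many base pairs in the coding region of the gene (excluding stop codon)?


Each amino acid = 1 codon = 3 bp
bp = 387 * 3 = 1161 bp

1161 bp


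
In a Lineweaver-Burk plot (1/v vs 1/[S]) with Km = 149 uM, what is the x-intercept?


x-intercept = -1/Km
= -1/149
= -0.0067 1/uM

-0.0067 1/uM


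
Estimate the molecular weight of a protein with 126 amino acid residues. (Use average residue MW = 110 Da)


MW = n_residues * 110 Da
MW = 126 * 110
MW = 13860 Da

13860 Da


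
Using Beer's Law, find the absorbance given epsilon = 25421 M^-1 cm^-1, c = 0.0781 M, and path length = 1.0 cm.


A = epsilon * c * l
A = 25421 * 0.0781 * 1.0
A = 1985.3801

1985.3801


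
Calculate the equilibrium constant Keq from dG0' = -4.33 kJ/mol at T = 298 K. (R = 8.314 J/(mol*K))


Keq = exp(-dG0 * 1000 / (R * T))
Keq = exp(-(-4.33) * 1000 / (8.314 * 298))
Keq = 5.7413

5.7413


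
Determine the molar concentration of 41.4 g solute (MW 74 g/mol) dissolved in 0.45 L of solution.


C = (mass / MW) / volume
C = (41.4 / 74) / 0.45
C = 1.2432 M

1.2432 M


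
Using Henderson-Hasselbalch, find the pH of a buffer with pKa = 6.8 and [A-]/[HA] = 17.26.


pH = pKa + log10([A-]/[HA])
pH = 6.8 + log10(17.26)
pH = 8.037

8.037


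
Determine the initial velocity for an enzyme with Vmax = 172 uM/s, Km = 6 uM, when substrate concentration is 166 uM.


v = Vmax * [S] / (Km + [S])
v = 172 * 166 / (6 + 166)
v = 166.0 uM/s

166.0 uM/s


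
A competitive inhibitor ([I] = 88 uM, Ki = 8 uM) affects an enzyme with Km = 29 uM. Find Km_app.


Km_app = Km * (1 + [I]/Ki)
Km_app = 29 * (1 + 88/8)
Km_app = 348.0 uM

348.0 uM


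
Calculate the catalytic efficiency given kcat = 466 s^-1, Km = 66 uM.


Catalytic efficiency = kcat / Km
= 466 / 66
= 7.0606 uM^-1*s^-1

7.0606 uM^-1*s^-1


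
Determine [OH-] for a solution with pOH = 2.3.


[OH-] = 10^(-pOH)
[OH-] = 10^(-2.3)
[OH-] = 0.005 M

0.005 M


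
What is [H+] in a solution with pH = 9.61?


[H+] = 10^(-pH)
[H+] = 10^(-9.61)
[H+] = 2.455e-10 M

2.455e-10 M


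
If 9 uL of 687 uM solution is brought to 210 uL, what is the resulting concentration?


C2 = C1 * V1 / V2
C2 = 687 * 9 / 210
C2 = 29.4429 uM

29.4429 uM


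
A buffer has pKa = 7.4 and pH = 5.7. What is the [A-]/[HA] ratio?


[A-]/[HA] = 10^(pH - pKa)
= 10^(5.7 - 7.4)
= 0.02

0.02


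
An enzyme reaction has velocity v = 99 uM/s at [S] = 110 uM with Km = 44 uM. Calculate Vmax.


Vmax = v * (Km + [S]) / [S]
Vmax = 99 * (44 + 110) / 110
Vmax = 138.6 uM/s

138.6 uM/s


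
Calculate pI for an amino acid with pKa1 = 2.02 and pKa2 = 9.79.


pI = (pKa1 + pKa2) / 2
pI = (2.02 + 9.79) / 2
pI = 5.905

5.905


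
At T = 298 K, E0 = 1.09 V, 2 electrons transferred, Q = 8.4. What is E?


E = E0 - (RT/nF) * ln(Q)
E = 1.09 - (8.314 * 298 / (2 * 96485)) * ln(8.4)
E = 1.0627 V

1.0627 V


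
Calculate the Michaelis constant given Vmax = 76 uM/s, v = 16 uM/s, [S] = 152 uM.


Km = [S] * (Vmax - v) / v
Km = 152 * (76 - 16) / 16
Km = 570.0 uM

570.0 uM


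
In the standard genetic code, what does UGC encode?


Standard genetic code lookup.
Codon UGC -> Cys

Cys


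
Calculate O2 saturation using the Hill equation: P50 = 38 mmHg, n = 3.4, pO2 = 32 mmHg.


Y = pO2^n / (P50^n + pO2^n)
Y = 32^3.4 / (38^3.4 + 32^3.4)
Y = 35.79%

35.79%


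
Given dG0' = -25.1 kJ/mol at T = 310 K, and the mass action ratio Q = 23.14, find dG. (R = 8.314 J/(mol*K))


dG = dG0' + RT * ln(Q) / 1000
dG = -25.1 + 8.314 * 310 * ln(23.14) / 1000
dG = -17.0031 kJ/mol

-17.0031 kJ/mol


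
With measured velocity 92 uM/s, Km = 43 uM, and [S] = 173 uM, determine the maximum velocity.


Vmax = v * (Km + [S]) / [S]
Vmax = 92 * (43 + 173) / 173
Vmax = 114.8671 uM/s

114.8671 uM/s


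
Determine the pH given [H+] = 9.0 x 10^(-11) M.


pH = -log10([H+])
pH = -log10(9.0 x 10^(-11))
pH = 10.0458

10.0458


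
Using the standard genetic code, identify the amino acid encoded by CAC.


Standard genetic code lookup.
Codon CAC -> His

His


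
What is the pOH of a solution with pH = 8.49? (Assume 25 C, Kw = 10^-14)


pOH = 14 - pH
pOH = 14 - 8.49
pOH = 5.51

5.51


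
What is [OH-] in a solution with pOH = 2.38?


[OH-] = 10^(-pOH)
[OH-] = 10^(-2.38)
[OH-] = 0.0042 M

0.0042 M


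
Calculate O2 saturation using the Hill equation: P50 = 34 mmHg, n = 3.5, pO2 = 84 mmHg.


Y = pO2^n / (P50^n + pO2^n)
Y = 84^3.5 / (34^3.5 + 84^3.5)
Y = 95.95%

95.95%


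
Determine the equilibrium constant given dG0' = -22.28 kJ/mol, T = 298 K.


Keq = exp(-dG0 * 1000 / (R * T))
Keq = exp(-(-22.28) * 1000 / (8.314 * 298))
Keq = 8043.9464

8043.9464


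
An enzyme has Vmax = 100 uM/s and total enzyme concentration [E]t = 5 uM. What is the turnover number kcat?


kcat = Vmax / [E]t
kcat = 100 / 5
kcat = 20.0 s^-1

20.0 s^-1


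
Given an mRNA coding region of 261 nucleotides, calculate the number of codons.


codons = nucleotides / 3
codons = 261 / 3 = 87

87


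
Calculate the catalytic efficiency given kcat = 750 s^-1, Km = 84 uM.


Catalytic efficiency = kcat / Km
= 750 / 84
= 8.9286 uM^-1*s^-1

8.9286 uM^-1*s^-1


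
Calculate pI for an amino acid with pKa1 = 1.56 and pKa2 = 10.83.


pI = (pKa1 + pKa2) / 2
pI = (1.56 + 10.83) / 2
pI = 6.195

6.195


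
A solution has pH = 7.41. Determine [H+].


[H+] = 10^(-pH)
[H+] = 10^(-7.41)
[H+] = 3.890e-08 M

3.890e-08 M


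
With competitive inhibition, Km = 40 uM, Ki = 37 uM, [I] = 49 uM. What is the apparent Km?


Km_app = Km * (1 + [I]/Ki)
Km_app = 40 * (1 + 49/37)
Km_app = 92.973 uM

92.973 uM


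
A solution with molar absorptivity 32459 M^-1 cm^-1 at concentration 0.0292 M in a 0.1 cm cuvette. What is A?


A = epsilon * c * l
A = 32459 * 0.0292 * 0.1
A = 94.7803

94.7803


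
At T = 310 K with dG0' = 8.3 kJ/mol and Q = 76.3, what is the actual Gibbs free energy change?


dG = dG0' + RT * ln(Q) / 1000
dG = 8.3 + 8.314 * 310 * ln(76.3) / 1000
dG = 19.4719 kJ/mol

19.4719 kJ/mol


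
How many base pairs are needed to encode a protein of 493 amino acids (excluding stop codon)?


Each amino acid = 1 codon = 3 bp
bp = 493 * 3 = 1479 bp

1479 bp


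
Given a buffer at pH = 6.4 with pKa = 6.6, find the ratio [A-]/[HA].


[A-]/[HA] = 10^(pH - pKa)
= 10^(6.4 - 6.6)
= 0.631

0.631


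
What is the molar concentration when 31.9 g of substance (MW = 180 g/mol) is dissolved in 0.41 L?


C = (mass / MW) / volume
C = (31.9 / 180) / 0.41
C = 0.4322 M

0.4322 M


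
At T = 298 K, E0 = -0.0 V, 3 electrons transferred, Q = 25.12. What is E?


E = E0 - (RT/nF) * ln(Q)
E = -0.0 - (8.314 * 298 / (3 * 96485)) * ln(25.12)
E = -0.0276 V

-0.0276 V


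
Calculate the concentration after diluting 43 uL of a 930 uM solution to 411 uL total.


C2 = C1 * V1 / V2
C2 = 930 * 43 / 411
C2 = 97.2993 uM

97.2993 uM


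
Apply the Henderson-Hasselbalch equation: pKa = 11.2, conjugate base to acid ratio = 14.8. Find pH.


pH = pKa + log10([A-]/[HA])
pH = 11.2 + log10(14.8)
pH = 12.3703

12.3703


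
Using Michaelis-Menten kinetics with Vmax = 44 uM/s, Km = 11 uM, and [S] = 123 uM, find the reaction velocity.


v = Vmax * [S] / (Km + [S])
v = 44 * 123 / (11 + 123)
v = 40.3881 uM/s

40.3881 uM/s


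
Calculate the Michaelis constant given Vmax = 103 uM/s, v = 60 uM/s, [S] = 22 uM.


Km = [S] * (Vmax - v) / v
Km = 22 * (103 - 60) / 60
Km = 15.7667 uM

15.7667 uM


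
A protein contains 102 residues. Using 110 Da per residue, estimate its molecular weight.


MW = n_residues * 110 Da
MW = 102 * 110
MW = 11220 Da

11220 Da


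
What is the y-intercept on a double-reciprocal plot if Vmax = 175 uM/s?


y-intercept = 1/Vmax
= 1/175
= 0.0057 s/uM

0.0057 s/uM


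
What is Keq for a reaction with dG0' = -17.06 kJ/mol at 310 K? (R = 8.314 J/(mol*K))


Keq = exp(-dG0 * 1000 / (R * T))
Keq = exp(-(-17.06) * 1000 / (8.314 * 310))
Keq = 749.366

749.366


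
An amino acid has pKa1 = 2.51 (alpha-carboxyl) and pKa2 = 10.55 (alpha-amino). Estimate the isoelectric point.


pI = (pKa1 + pKa2) / 2
pI = (2.51 + 10.55) / 2
pI = 6.53

6.53


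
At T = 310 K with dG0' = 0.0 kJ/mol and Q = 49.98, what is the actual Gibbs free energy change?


dG = dG0' + RT * ln(Q) / 1000
dG = 0.0 + 8.314 * 310 * ln(49.98) / 1000
dG = 10.0816 kJ/mol

10.0816 kJ/mol


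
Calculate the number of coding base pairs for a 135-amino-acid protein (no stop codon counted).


Each amino acid = 1 codon = 3 bp
bp = 135 * 3 = 405 bp

405 bp


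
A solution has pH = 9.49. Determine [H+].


[H+] = 10^(-pH)
[H+] = 10^(-9.49)
[H+] = 3.236e-10 M

3.236e-10 M


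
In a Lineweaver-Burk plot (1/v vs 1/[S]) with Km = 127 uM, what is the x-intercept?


x-intercept = -1/Km
= -1/127
= -0.0079 1/uM

-0.0079 1/uM


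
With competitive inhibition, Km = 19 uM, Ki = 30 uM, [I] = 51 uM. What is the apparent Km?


Km_app = Km * (1 + [I]/Ki)
Km_app = 19 * (1 + 51/30)
Km_app = 51.3 uM

51.3 uM


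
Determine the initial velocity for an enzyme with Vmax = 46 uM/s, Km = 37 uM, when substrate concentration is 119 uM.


v = Vmax * [S] / (Km + [S])
v = 46 * 119 / (37 + 119)
v = 35.0897 uM/s

35.0897 uM/s


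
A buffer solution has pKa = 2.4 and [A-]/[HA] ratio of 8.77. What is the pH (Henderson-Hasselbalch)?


pH = pKa + log10([A-]/[HA])
pH = 2.4 + log10(8.77)
pH = 3.343

3.343


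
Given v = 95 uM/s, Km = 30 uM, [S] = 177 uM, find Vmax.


Vmax = v * (Km + [S]) / [S]
Vmax = 95 * (30 + 177) / 177
Vmax = 111.1017 uM/s

111.1017 uM/s


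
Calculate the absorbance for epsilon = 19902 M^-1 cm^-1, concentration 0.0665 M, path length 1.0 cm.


A = epsilon * c * l
A = 19902 * 0.0665 * 1.0
A = 1323.483

1323.483


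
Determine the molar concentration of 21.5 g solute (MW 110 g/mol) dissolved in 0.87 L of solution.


C = (mass / MW) / volume
C = (21.5 / 110) / 0.87
C = 0.2247 M

0.2247 M


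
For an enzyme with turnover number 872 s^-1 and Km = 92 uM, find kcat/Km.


Catalytic efficiency = kcat / Km
= 872 / 92
= 9.4783 uM^-1*s^-1

9.4783 uM^-1*s^-1


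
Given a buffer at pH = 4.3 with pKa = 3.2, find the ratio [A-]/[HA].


[A-]/[HA] = 10^(pH - pKa)
= 10^(4.3 - 3.2)
= 12.5893

12.5893


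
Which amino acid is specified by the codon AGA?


Standard genetic code lookup.
Codon AGA -> Arg

Arg


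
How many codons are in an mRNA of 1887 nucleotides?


codons = nucleotides / 3
codons = 1887 / 3 = 629

629


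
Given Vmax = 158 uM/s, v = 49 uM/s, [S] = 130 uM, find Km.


Km = [S] * (Vmax - v) / v
Km = 130 * (158 - 49) / 49
Km = 289.1837 uM

289.1837 uM


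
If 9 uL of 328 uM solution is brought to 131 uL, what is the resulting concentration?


C2 = C1 * V1 / V2
C2 = 328 * 9 / 131
C2 = 22.5344 uM

22.5344 uM


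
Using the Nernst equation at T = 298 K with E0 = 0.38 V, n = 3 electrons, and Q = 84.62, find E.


E = E0 - (RT/nF) * ln(Q)
E = 0.38 - (8.314 * 298 / (3 * 96485)) * ln(84.62)
E = 0.342 V

0.342 V


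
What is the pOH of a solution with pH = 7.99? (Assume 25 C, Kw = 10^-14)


pOH = 14 - pH
pOH = 14 - 7.99
pOH = 6.01

6.01


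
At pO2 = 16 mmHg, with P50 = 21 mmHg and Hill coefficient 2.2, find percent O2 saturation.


Y = pO2^n / (P50^n + pO2^n)
Y = 16^2.2 / (21^2.2 + 16^2.2)
Y = 35.47%

35.47%


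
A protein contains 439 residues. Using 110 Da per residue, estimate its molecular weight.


MW = n_residues * 110 Da
MW = 439 * 110
MW = 48290 Da

48290 Da


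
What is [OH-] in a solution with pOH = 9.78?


[OH-] = 10^(-pOH)
[OH-] = 10^(-9.78)
[OH-] = 1.660e-10 M

1.660e-10 M


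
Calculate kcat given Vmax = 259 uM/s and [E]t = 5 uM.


kcat = Vmax / [E]t
kcat = 259 / 5
kcat = 51.8 s^-1

51.8 s^-1


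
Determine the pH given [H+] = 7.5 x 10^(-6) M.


pH = -log10([H+])
pH = -log10(7.5 x 10^(-6))
pH = 5.1249

5.1249


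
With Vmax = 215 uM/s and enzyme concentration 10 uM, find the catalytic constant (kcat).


kcat = Vmax / [E]t
kcat = 215 / 10
kcat = 21.5 s^-1

21.5 s^-1


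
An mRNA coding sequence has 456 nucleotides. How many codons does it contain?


codons = nucleotides / 3
codons = 456 / 3 = 152

152


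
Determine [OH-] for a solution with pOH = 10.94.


[OH-] = 10^(-pOH)
[OH-] = 10^(-10.94)
[OH-] = 1.148e-11 M

1.148e-11 M


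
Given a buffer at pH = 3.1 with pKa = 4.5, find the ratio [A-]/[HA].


[A-]/[HA] = 10^(pH - pKa)
= 10^(3.1 - 4.5)
= 0.0398

0.0398


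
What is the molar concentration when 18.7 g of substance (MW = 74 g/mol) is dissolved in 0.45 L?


C = (mass / MW) / volume
C = (18.7 / 74) / 0.45
C = 0.5616 M

0.5616 M


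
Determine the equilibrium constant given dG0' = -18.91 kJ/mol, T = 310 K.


Keq = exp(-dG0 * 1000 / (R * T))
Keq = exp(-(-18.91) * 1000 / (8.314 * 310))
Keq = 1536.1305

1536.1305


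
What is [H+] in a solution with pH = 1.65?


[H+] = 10^(-pH)
[H+] = 10^(-1.65)
[H+] = 0.0224 M

0.0224 M


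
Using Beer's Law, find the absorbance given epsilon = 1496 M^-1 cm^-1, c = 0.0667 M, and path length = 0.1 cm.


A = epsilon * c * l
A = 1496 * 0.0667 * 0.1
A = 9.9783

9.9783


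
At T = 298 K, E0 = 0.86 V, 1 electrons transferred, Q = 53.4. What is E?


E = E0 - (RT/nF) * ln(Q)
E = 0.86 - (8.314 * 298 / (1 * 96485)) * ln(53.4)
E = 0.7579 V

0.7579 V


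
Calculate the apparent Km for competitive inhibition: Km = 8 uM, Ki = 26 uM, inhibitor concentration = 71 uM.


Km_app = Km * (1 + [I]/Ki)
Km_app = 8 * (1 + 71/26)
Km_app = 29.8462 uM

29.8462 uM


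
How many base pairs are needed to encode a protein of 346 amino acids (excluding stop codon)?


Each amino acid = 1 codon = 3 bp
bp = 346 * 3 = 1038 bp

1038 bp


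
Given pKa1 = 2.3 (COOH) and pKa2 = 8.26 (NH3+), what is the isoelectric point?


pI = (pKa1 + pKa2) / 2
pI = (2.3 + 8.26) / 2
pI = 5.28

5.28


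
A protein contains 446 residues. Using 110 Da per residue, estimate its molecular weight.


MW = n_residues * 110 Da
MW = 446 * 110
MW = 49060 Da

49060 Da


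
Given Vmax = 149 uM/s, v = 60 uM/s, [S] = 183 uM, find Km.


Km = [S] * (Vmax - v) / v
Km = 183 * (149 - 60) / 60
Km = 271.45 uM

271.45 uM


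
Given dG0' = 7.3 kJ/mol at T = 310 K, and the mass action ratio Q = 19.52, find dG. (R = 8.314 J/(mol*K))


dG = dG0' + RT * ln(Q) / 1000
dG = 7.3 + 8.314 * 310 * ln(19.52) / 1000
dG = 14.9584 kJ/mol

14.9584 kJ/mol


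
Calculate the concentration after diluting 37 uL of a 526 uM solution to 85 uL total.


C2 = C1 * V1 / V2
C2 = 526 * 37 / 85
C2 = 228.9647 uM

228.9647 uM


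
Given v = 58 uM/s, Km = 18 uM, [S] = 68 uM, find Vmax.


Vmax = v * (Km + [S]) / [S]
Vmax = 58 * (18 + 68) / 68
Vmax = 73.3529 uM/s

73.3529 uM/s


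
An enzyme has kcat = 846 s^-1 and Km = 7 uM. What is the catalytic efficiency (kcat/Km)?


Catalytic efficiency = kcat / Km
= 846 / 7
= 120.8571 uM^-1*s^-1

120.8571 uM^-1*s^-1


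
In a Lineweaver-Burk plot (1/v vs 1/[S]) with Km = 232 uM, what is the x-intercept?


x-intercept = -1/Km
= -1/232
= -0.0043 1/uM

-0.0043 1/uM


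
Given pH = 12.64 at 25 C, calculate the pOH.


pOH = 14 - pH
pOH = 14 - 12.64
pOH = 1.36

1.36


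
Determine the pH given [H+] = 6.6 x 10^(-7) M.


pH = -log10([H+])
pH = -log10(6.6 x 10^(-7))
pH = 6.1805

6.1805


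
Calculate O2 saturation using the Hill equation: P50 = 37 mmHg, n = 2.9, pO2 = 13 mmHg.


Y = pO2^n / (P50^n + pO2^n)
Y = 13^2.9 / (37^2.9 + 13^2.9)
Y = 4.59%

4.59%


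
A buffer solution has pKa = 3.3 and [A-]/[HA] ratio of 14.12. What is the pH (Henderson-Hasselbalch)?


pH = pKa + log10([A-]/[HA])
pH = 3.3 + log10(14.12)
pH = 4.4498

4.4498


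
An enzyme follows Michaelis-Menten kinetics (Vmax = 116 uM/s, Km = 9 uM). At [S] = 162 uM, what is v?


v = Vmax * [S] / (Km + [S])
v = 116 * 162 / (9 + 162)
v = 109.8947 uM/s

109.8947 uM/s


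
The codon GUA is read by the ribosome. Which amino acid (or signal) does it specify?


Standard genetic code lookup.
Codon GUA -> Val

Val


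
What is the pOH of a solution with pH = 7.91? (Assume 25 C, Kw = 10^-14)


pOH = 14 - pH
pOH = 14 - 7.91
pOH = 6.09

6.09


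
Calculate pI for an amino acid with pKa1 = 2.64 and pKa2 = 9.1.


pI = (pKa1 + pKa2) / 2
pI = (2.64 + 9.1) / 2
pI = 5.87

5.87


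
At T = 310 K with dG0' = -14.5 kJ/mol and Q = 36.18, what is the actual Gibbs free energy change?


dG = dG0' + RT * ln(Q) / 1000
dG = -14.5 + 8.314 * 310 * ln(36.18) / 1000
dG = -5.2512 kJ/mol

-5.2512 kJ/mol


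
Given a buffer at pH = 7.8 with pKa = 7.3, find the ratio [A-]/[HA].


[A-]/[HA] = 10^(pH - pKa)
= 10^(7.8 - 7.3)
= 3.1623

3.1623


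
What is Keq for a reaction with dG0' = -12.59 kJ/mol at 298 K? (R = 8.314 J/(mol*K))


Keq = exp(-dG0 * 1000 / (R * T))
Keq = exp(-(-12.59) * 1000 / (8.314 * 298))
Keq = 161.0296

161.0296


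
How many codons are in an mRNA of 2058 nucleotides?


codons = nucleotides / 3
codons = 2058 / 3 = 686

686


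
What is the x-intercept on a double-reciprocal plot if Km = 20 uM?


x-intercept = -1/Km
= -1/20
= -0.05 1/uM

-0.05 1/uM


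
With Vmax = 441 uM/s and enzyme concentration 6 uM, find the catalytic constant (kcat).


kcat = Vmax / [E]t
kcat = 441 / 6
kcat = 73.5 s^-1

73.5 s^-1


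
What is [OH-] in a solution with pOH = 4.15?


[OH-] = 10^(-pOH)
[OH-] = 10^(-4.15)
[OH-] = 7.079e-05 M

7.079e-05 M


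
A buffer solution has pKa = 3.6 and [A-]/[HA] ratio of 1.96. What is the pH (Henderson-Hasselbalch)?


pH = pKa + log10([A-]/[HA])
pH = 3.6 + log10(1.96)
pH = 3.8923

3.8923


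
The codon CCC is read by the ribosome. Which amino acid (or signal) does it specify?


Standard genetic code lookup.
Codon CCC -> Pro

Pro


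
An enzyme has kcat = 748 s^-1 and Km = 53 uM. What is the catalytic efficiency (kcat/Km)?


Catalytic efficiency = kcat / Km
= 748 / 53
= 14.1132 uM^-1*s^-1

14.1132 uM^-1*s^-1


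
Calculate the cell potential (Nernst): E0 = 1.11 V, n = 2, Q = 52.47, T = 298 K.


E = E0 - (RT/nF) * ln(Q)
E = 1.11 - (8.314 * 298 / (2 * 96485)) * ln(52.47)
E = 1.0592 V

1.0592 V


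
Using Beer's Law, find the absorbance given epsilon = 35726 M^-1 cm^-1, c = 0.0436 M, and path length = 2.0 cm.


A = epsilon * c * l
A = 35726 * 0.0436 * 2.0
A = 3115.3072

3115.3072


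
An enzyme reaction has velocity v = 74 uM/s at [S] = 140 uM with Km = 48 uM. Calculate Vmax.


Vmax = v * (Km + [S]) / [S]
Vmax = 74 * (48 + 140) / 140
Vmax = 99.3714 uM/s

99.3714 uM/s
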